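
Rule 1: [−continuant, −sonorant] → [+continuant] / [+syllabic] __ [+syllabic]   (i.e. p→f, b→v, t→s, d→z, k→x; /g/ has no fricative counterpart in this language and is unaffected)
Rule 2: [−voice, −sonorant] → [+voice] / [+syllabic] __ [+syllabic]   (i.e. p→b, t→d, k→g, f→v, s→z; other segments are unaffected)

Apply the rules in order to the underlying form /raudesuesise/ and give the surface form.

Rule 1 (intervocalic spirantization): /d/ is a stop between vowels /u/ and /e/, so it spirantizes to the fricative [z]. /raudesuesise/ → rauzesuesise.
Rule 2 (intervocalic voicing): /s/ is a voiceless obstruent between vowels /e/ and /u/, so it voices to [z]. /s/ is a voiceless obstruent between vowels /e/ and /i/, so it voices to [z]. /s/ is a voiceless obstruent between vowels /i/ and /e/, so it voices to [z]. /rauzesuesise/ → rauzezuezize.

rauzezuezize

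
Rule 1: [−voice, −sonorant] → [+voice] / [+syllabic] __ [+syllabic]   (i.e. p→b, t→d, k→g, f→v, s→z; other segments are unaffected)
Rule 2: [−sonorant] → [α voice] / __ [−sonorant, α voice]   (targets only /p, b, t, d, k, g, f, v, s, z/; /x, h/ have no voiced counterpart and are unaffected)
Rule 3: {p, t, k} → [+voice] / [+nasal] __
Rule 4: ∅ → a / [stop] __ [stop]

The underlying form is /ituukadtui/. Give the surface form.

iduugatatui

Rule 1 (intervocalic voicing): /t/ is a voiceless obstruent between vowels /i/ and /u/, so it voices to [d]. /k/ is a voiceless obstruent between vowels /u/ and /a/, so it voices to [g]. /ituukadtui/ → iduugadtui.
Rule 2 (regressive voicing assimilation): /d/ precedes the voiceless obstruent /t/, so it devoices to [t] by assimilation. /iduugadtui/ → iduugattui.
Rule 3 (post-nasal voicing): no segment meets the environment; /iduugattui/ is unchanged.
Rule 4 (stop-cluster a-epenthesis): /t/ and /t/ form a stop–stop cluster, so [a] is inserted between them. /iduugattui/ → iduugatatui.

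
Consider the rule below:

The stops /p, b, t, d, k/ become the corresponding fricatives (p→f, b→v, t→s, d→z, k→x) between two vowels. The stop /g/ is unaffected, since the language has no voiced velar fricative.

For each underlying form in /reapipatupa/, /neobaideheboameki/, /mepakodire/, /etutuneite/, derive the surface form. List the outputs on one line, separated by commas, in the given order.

/reapipatupa/: /p/ is a stop between vowels /a/ and /i/, so it spirantizes to the fricative [f]. /p/ is a stop between vowels /i/ and /a/, so it spirantizes to the fricative [f]. /t/ is a stop between vowels /a/ and /u/, so it spirantizes to the fricative [s]. /p/ is a stop between vowels /u/ and /a/, so it spirantizes to the fricative [f]. → [reafifasufa].
/neobaideheboameki/: /b/ is a stop between vowels /o/ and /a/, so it spirantizes to the fricative [v]. /d/ is a stop between vowels /i/ and /e/, so it spirantizes to the fricative [z]. /b/ is a stop between vowels /e/ and /o/, so it spirantizes to the fricative [v]. /k/ is a stop between vowels /e/ and /i/, so it spirantizes to the fricative [x]. → [neovaizehevoamexi].
/mepakodire/: /p/ is a stop between vowels /e/ and /a/, so it spirantizes to the fricative [f]. /k/ is a stop between vowels /a/ and /o/, so it spirantizes to the fricative [x]. /d/ is a stop between vowels /o/ and /i/, so it spirantizes to the fricative [z]. → [mefaxozire].
/etutuneite/: /t/ is a stop between vowels /e/ and /u/, so it spirantizes to the fricative [s]. /t/ is a stop between vowels /u/ and /u/, so it spirantizes to the fricative [s]. /t/ is a stop between vowels /i/ and /e/, so it spirantizes to the fricative [s]. → [esusuneise].

reafifasufa, neovaizehevoamexi, mefaxozire, esusuneise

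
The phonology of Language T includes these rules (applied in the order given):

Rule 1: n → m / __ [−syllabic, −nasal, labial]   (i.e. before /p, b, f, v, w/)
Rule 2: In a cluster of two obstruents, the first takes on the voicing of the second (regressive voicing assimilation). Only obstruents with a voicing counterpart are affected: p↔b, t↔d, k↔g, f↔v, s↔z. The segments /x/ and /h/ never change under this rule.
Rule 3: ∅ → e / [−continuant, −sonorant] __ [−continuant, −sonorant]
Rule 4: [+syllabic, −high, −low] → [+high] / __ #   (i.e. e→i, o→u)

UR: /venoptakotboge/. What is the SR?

Rule 1 (nasal place assimilation): no segment meets the environment; /venoptakotboge/ is unchanged.
Rule 2 (regressive voicing assimilation): /t/ precedes the voiced obstruent /b/, so it voices to [d] by assimilation. /venoptakotboge/ → venoptakodboge.
Rule 3 (stop-cluster e-epenthesis): /p/ and /t/ form a stop–stop cluster, so [e] is inserted between them. /d/ and /b/ form a stop–stop cluster, so [e] is inserted between them. /venoptakodboge/ → venopetakodeboge.
Rule 4 (final vowel raising): /e/ is a mid vowel in word-final position, so it raises to [i]. /venopetakodeboge/ → venopetakodebogi.

venopetakodebogi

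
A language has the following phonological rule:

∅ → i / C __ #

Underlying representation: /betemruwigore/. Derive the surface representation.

betemruwigore

No segment of /betemruwigore/ meets the structural description of the rule, so the form surfaces unchanged.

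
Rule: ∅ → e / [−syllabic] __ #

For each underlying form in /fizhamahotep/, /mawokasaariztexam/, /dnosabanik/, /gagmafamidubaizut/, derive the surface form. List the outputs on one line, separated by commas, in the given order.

fizhamahotepe, mawokasaariztexame, dnosabanike, gagmafamidubaizute

/fizhamahotep/: the form ends in the consonant /p/, so [e] is inserted word-finally. → [fizhamahotepe].
/mawokasaariztexam/: the form ends in the consonant /m/, so [e] is inserted word-finally. → [mawokasaariztexame].
/dnosabanik/: the form ends in the consonant /k/, so [e] is inserted word-finally. → [dnosabanike].
/gagmafamidubaizut/: the form ends in the consonant /t/, so [e] is inserted word-finally. → [gagmafamidubaizute].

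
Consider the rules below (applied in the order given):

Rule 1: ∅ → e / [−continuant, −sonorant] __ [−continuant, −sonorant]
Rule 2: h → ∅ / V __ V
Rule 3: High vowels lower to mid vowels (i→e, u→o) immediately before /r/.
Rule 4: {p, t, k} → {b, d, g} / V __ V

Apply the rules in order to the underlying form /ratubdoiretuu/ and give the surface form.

radubedoereduu

Rule 1 (stop-cluster e-epenthesis): /b/ and /d/ form a stop–stop cluster, so [e] is inserted between them. /ratubdoiretuu/ → ratubedoiretuu.
Rule 2 (intervocalic h-deletion): no segment meets the environment; /ratubedoiretuu/ is unchanged.
Rule 3 (pre-rhotic lowering): /i/ is a high vowel immediately before /r/, so it lowers to [e]. /ratubedoiretuu/ → ratubedoeretuu.
Rule 4 (intervocalic voicing): /t/ is a voiceless stop between vowels /a/ and /u/, so it voices to [d]. /t/ is a voiceless stop between vowels /e/ and /u/, so it voices to [d]. /ratubedoeretuu/ → radubedoereduu.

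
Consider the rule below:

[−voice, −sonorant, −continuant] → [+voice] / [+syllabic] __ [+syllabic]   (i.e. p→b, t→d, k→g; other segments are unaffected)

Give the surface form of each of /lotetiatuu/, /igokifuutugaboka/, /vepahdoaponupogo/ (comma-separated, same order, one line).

lodediaduu, igogifuudugaboga, vebahdoabonubogo

/lotetiatuu/: /t/ is a voiceless stop between vowels /o/ and /e/, so it voices to [d]. /t/ is a voiceless stop between vowels /e/ and /i/, so it voices to [d]. /t/ is a voiceless stop between vowels /a/ and /u/, so it voices to [d]. → [lodediaduu].
/igokifuutugaboka/: /k/ is a voiceless stop between vowels /o/ and /i/, so it voices to [g]. /t/ is a voiceless stop between vowels /u/ and /u/, so it voices to [d]. /k/ is a voiceless stop between vowels /o/ and /a/, so it voices to [g]. → [igogifuudugaboga].
/vepahdoaponupogo/: /p/ is a voiceless stop between vowels /e/ and /a/, so it voices to [b]. /p/ is a voiceless stop between vowels /a/ and /o/, so it voices to [b]. /p/ is a voiceless stop between vowels /u/ and /o/, so it voices to [b]. → [vebahdoabonubogo].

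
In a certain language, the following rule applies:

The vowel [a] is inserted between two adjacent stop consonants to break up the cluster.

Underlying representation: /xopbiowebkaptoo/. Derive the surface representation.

xopabiowebakapatoo

/p/ and /b/ form a stop–stop cluster, so [a] is inserted between them.
/b/ and /k/ form a stop–stop cluster, so [a] is inserted between them.
/p/ and /t/ form a stop–stop cluster, so [a] is inserted between them.
Surface form: [xopabiowebakapatoo].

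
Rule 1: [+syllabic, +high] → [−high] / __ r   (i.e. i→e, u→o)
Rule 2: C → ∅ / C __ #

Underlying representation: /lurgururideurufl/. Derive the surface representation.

lorgororideoruf

Rule 1 (pre-rhotic lowering): /u/ is a high vowel immediately before /r/, so it lowers to [o]. /u/ is a high vowel immediately before /r/, so it lowers to [o]. /u/ is a high vowel immediately before /r/, so it lowers to [o]. /u/ is a high vowel immediately before /r/, so it lowers to [o]. /lurgururideurufl/ → lorgororideorufl.
Rule 2 (final cluster simplification): /l/ is the second consonant of a word-final cluster /fl/, so it deletes. /lorgororideorufl/ → lorgororideoruf.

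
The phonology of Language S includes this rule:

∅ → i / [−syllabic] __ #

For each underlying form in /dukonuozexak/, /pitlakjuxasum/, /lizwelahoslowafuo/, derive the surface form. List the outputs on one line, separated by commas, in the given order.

/dukonuozexak/: the form ends in the consonant /k/, so [i] is inserted word-finally. → [dukonuozexaki].
/pitlakjuxasum/: the form ends in the consonant /m/, so [i] is inserted word-finally. → [pitlakjuxasumi].
/lizwelahoslowafuo/: the rule's environment is not met; surfaces unchanged as [lizwelahoslowafuo].

dukonuozexaki, pitlakjuxasumi, lizwelahoslowafuo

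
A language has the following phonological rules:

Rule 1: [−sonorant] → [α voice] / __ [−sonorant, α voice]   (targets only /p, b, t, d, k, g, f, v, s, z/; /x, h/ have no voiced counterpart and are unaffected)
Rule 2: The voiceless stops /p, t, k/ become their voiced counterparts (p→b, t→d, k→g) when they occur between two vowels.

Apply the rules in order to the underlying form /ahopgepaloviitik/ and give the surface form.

Rule 1 (regressive voicing assimilation): /p/ precedes the voiced obstruent /g/, so it voices to [b] by assimilation. /ahopgepaloviitik/ → ahobgepaloviitik.
Rule 2 (intervocalic voicing): /p/ is a voiceless stop between vowels /e/ and /a/, so it voices to [b]. /t/ is a voiceless stop between vowels /i/ and /i/, so it voices to [d]. /ahobgepaloviitik/ → ahobgebaloviidik.

ahobgebaloviidik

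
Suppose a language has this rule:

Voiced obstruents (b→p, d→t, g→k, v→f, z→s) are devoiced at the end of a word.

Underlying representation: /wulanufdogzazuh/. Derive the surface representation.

wulanufdogzazuh

No segment of /wulanufdogzazuh/ meets the structural description of the rule, so the form surfaces unchanged.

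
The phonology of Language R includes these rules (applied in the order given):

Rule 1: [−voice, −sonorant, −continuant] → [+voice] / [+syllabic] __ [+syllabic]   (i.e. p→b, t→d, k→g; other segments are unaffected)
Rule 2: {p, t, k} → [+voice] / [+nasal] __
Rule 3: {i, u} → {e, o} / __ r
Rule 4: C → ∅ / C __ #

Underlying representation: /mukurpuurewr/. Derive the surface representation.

mugorpuorew

Rule 1 (intervocalic voicing): /k/ is a voiceless stop between vowels /u/ and /u/, so it voices to [g]. /mukurpuurewr/ → mugurpuurewr.
Rule 2 (post-nasal voicing): no segment meets the environment; /mugurpuurewr/ is unchanged.
Rule 3 (pre-rhotic lowering): /u/ is a high vowel immediately before /r/, so it lowers to [o]. /u/ is a high vowel immediately before /r/, so it lowers to [o]. /mugurpuurewr/ → mugorpuorewr.
Rule 4 (final cluster simplification): /r/ is the second consonant of a word-final cluster /wr/, so it deletes. /mugorpuorewr/ → mugorpuorew.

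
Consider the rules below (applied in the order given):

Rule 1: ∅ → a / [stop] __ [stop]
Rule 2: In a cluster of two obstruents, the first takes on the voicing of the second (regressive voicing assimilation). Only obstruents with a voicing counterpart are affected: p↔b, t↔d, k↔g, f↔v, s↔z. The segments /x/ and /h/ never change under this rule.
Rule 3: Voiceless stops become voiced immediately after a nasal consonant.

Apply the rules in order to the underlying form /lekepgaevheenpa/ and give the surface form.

Rule 1 (stop-cluster a-epenthesis): /p/ and /g/ form a stop–stop cluster, so [a] is inserted between them. /lekepgaevheenpa/ → lekepagaevheenpa.
Rule 2 (regressive voicing assimilation): /v/ precedes the voiceless obstruent /h/, so it devoices to [f] by assimilation. /lekepagaevheenpa/ → lekepagaefheenpa.
Rule 3 (post-nasal voicing): /p/ is a voiceless stop immediately after the nasal /n/, so it voices to [b]. /lekepagaefheenpa/ → lekepagaefheenba.

lekepagaefheenba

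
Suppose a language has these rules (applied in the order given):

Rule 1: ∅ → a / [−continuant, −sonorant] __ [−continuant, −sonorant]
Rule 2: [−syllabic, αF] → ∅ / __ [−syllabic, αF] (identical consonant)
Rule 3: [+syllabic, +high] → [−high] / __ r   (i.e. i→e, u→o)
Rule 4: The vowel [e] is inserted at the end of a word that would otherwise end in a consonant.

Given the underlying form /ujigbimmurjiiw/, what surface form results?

Rule 1 (stop-cluster a-epenthesis): /g/ and /b/ form a stop–stop cluster, so [a] is inserted between them. /ujigbimmurjiiw/ → ujigabimmurjiiw.
Rule 2 (degemination): /mm/ is a geminate; the first /m/ deletes. /ujigabimmurjiiw/ → ujigabimurjiiw.
Rule 3 (pre-rhotic lowering): /u/ is a high vowel immediately before /r/, so it lowers to [o]. /ujigabimurjiiw/ → ujigabimorjiiw.
Rule 4 (final e-epenthesis): the form ends in the consonant /w/, so [e] is inserted word-finally. /ujigabimorjiiw/ → ujigabimorjiiwe.

ujigabimorjiiwe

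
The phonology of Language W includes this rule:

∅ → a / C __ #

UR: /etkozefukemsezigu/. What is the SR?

etkozefukemsezigu

No segment of /etkozefukemsezigu/ meets the structural description of the rule, so the form surfaces unchanged.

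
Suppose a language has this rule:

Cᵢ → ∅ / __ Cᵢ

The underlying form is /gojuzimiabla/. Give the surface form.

No segment of /gojuzimiabla/ meets the structural description of the rule, so the form surfaces unchanged.

gojuzimiabla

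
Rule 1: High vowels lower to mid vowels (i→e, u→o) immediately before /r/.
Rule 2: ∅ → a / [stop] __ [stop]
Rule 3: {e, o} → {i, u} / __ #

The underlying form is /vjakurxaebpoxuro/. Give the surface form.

Rule 1 (pre-rhotic lowering): /u/ is a high vowel immediately before /r/, so it lowers to [o]. /u/ is a high vowel immediately before /r/, so it lowers to [o]. /vjakurxaebpoxuro/ → vjakorxaebpoxoro.
Rule 2 (stop-cluster a-epenthesis): /b/ and /p/ form a stop–stop cluster, so [a] is inserted between them. /vjakorxaebpoxoro/ → vjakorxaebapoxoro.
Rule 3 (final vowel raising): /o/ is a mid vowel in word-final position, so it raises to [u]. /vjakorxaebapoxoro/ → vjakorxaebapoxoru.

vjakorxaebapoxoru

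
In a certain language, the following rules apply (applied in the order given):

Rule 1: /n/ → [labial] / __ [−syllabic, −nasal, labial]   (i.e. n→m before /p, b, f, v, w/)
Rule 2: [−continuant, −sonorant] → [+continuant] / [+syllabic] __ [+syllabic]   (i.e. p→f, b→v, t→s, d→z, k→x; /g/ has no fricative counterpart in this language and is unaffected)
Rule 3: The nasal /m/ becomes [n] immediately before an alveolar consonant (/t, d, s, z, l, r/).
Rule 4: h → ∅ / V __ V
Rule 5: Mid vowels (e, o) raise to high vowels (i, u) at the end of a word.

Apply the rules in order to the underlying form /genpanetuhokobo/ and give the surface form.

Rule 1 (nasal place assimilation): /n/ precedes the labial consonant /p/, so it assimilates in place to [m]. /genpanetuhokobo/ → gempanetuhokobo.
Rule 2 (intervocalic spirantization): /t/ is a stop between vowels /e/ and /u/, so it spirantizes to the fricative [s]. /k/ is a stop between vowels /o/ and /o/, so it spirantizes to the fricative [x]. /b/ is a stop between vowels /o/ and /o/, so it spirantizes to the fricative [v]. /gempanetuhokobo/ → gempanesuhoxovo.
Rule 3 (nasal place assimilation): no segment meets the environment; /gempanesuhoxovo/ is unchanged.
Rule 4 (intervocalic h-deletion): /h/ occurs between vowels /u/ and /o/, so it deletes. /gempanesuhoxovo/ → gempanesuoxovo.
Rule 5 (final vowel raising): /o/ is a mid vowel in word-final position, so it raises to [u]. /gempanesuoxovo/ → gempanesuoxovu.

gempanesuoxovu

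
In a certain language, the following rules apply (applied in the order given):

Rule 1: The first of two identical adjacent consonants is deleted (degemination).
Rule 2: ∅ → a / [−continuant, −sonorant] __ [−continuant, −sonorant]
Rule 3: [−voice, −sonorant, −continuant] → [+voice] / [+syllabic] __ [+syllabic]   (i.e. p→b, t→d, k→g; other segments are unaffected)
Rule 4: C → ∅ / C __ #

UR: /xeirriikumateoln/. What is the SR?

xeiriigumadeol

Rule 1 (degemination): /rr/ is a geminate; the first /r/ deletes. /xeirriikumateoln/ → xeiriikumateoln.
Rule 2 (stop-cluster a-epenthesis): no segment meets the environment; /xeiriikumateoln/ is unchanged.
Rule 3 (intervocalic voicing): /k/ is a voiceless stop between vowels /i/ and /u/, so it voices to [g]. /t/ is a voiceless stop between vowels /a/ and /e/, so it voices to [d]. /xeiriikumateoln/ → xeiriigumadeoln.
Rule 4 (final cluster simplification): /n/ is the second consonant of a word-final cluster /ln/, so it deletes. /xeiriigumadeoln/ → xeiriigumadeol.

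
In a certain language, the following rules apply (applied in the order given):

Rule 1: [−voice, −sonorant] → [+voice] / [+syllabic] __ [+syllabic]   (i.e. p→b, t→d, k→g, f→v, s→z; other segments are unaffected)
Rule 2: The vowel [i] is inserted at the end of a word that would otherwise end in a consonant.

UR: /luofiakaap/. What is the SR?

Rule 1 (intervocalic voicing): /f/ is a voiceless obstruent between vowels /o/ and /i/, so it voices to [v]. /k/ is a voiceless obstruent between vowels /a/ and /a/, so it voices to [g]. /luofiakaap/ → luoviagaap.
Rule 2 (final i-epenthesis): the form ends in the consonant /p/, so [i] is inserted word-finally. /luoviagaap/ → luoviagaapi.

luoviagaapi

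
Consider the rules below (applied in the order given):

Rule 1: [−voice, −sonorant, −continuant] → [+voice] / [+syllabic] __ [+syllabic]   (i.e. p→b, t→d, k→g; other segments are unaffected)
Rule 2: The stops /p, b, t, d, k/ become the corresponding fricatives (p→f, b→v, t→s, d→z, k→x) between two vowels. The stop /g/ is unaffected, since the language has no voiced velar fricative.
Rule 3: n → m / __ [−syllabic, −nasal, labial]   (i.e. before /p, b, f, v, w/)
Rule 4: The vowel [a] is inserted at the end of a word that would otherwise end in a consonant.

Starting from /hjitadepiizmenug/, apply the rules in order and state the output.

hjizazeviizmenuga

Rule 1 (intervocalic voicing): /t/ is a voiceless stop between vowels /i/ and /a/, so it voices to [d]. /p/ is a voiceless stop between vowels /e/ and /i/, so it voices to [b]. /hjitadepiizmenug/ → hjidadebiizmenug.
Rule 2 (intervocalic spirantization): /d/ is a stop between vowels /i/ and /a/, so it spirantizes to the fricative [z]. /d/ is a stop between vowels /a/ and /e/, so it spirantizes to the fricative [z]. /b/ is a stop between vowels /e/ and /i/, so it spirantizes to the fricative [v]. /hjidadebiizmenug/ → hjizazeviizmenug.
Rule 3 (nasal place assimilation): no segment meets the environment; /hjizazeviizmenug/ is unchanged.
Rule 4 (final a-epenthesis): the form ends in the consonant /g/, so [a] is inserted word-finally. /hjizazeviizmenug/ → hjizazeviizmenuga.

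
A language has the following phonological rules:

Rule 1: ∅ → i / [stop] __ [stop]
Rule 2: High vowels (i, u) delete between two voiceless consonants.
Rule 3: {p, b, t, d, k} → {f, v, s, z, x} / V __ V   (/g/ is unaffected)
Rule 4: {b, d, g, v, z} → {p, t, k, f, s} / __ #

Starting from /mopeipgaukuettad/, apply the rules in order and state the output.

mofeifigauxuettat

Rule 1 (stop-cluster i-epenthesis): /p/ and /g/ form a stop–stop cluster, so [i] is inserted between them. /t/ and /t/ form a stop–stop cluster, so [i] is inserted between them. /mopeipgaukuettad/ → mopeipigaukuetitad.
Rule 2 (high vowel syncope): /i/ is a high vowel flanked by voiceless consonants /t/ and /t/, so it deletes. /mopeipigaukuetitad/ → mopeipigaukuettad.
Rule 3 (intervocalic spirantization): /p/ is a stop between vowels /o/ and /e/, so it spirantizes to the fricative [f]. /p/ is a stop between vowels /i/ and /i/, so it spirantizes to the fricative [f]. /k/ is a stop between vowels /u/ and /u/, so it spirantizes to the fricative [x]. /mopeipigaukuettad/ → mofeifigauxuettad.
Rule 4 (final devoicing): /d/ is a voiced obstruent in word-final position, so it devoices to [t]. /mofeifigauxuettad/ → mofeifigauxuettat.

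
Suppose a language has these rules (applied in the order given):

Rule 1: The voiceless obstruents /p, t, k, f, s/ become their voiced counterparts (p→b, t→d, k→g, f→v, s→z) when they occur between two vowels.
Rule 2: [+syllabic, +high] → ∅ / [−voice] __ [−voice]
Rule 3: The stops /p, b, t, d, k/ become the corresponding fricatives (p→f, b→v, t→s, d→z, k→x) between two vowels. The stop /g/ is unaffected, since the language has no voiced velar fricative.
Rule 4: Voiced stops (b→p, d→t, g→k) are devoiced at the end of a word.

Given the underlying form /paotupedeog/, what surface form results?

paozuvezeok

Rule 1 (intervocalic voicing): /t/ is a voiceless obstruent between vowels /o/ and /u/, so it voices to [d]. /p/ is a voiceless obstruent between vowels /u/ and /e/, so it voices to [b]. /paotupedeog/ → paodubedeog.
Rule 2 (high vowel syncope): no segment meets the environment; /paodubedeog/ is unchanged.
Rule 3 (intervocalic spirantization): /d/ is a stop between vowels /o/ and /u/, so it spirantizes to the fricative [z]. /b/ is a stop between vowels /u/ and /e/, so it spirantizes to the fricative [v]. /d/ is a stop between vowels /e/ and /e/, so it spirantizes to the fricative [z]. /paodubedeog/ → paozuvezeog.
Rule 4 (final devoicing): /g/ is a voiced stop in word-final position, so it devoices to [k]. /paozuvezeog/ → paozuvezeok.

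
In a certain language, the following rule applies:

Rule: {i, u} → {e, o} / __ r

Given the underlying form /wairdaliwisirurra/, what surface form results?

waerdaliwiserorra

Scanning /wairdaliwisirurra/: /i/ is a high vowel immediately before /r/, so it lowers to [e]; /i/ at position 8 is not in the conditioning environment; /i/ at position 10 is not in the conditioning environment; /i/ is a high vowel immediately before /r/, so it lowers to [e]; /u/ is a high vowel immediately before /r/, so it lowers to [o].
Result: [waerdaliwiserorra].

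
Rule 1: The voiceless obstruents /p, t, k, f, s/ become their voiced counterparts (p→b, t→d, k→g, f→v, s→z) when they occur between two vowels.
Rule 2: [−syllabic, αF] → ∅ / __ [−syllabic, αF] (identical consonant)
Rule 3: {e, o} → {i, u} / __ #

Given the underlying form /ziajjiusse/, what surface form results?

ziajiusi

Rule 1 (intervocalic voicing): no segment meets the environment; /ziajjiusse/ is unchanged.
Rule 2 (degemination): /jj/ is a geminate; the first /j/ deletes. /ss/ is a geminate; the first /s/ deletes. /ziajjiusse/ → ziajiuse.
Rule 3 (final vowel raising): /e/ is a mid vowel in word-final position, so it raises to [i]. /ziajiuse/ → ziajiusi.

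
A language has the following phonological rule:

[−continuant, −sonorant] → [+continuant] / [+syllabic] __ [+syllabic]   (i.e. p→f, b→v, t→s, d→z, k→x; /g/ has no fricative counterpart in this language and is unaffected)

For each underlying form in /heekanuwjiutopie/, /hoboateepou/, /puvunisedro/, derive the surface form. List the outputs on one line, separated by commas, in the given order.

heexanuwjiusofie, hovoaseefou, puvunisedro

/heekanuwjiutopie/: /k/ is a stop between vowels /e/ and /a/, so it spirantizes to the fricative [x]. /t/ is a stop between vowels /u/ and /o/, so it spirantizes to the fricative [s]. /p/ is a stop between vowels /o/ and /i/, so it spirantizes to the fricative [f]. → [heexanuwjiusofie].
/hoboateepou/: /b/ is a stop between vowels /o/ and /o/, so it spirantizes to the fricative [v]. /t/ is a stop between vowels /a/ and /e/, so it spirantizes to the fricative [s]. /p/ is a stop between vowels /e/ and /o/, so it spirantizes to the fricative [f]. → [hovoaseefou].
/puvunisedro/: the rule's environment is not met; surfaces unchanged as [puvunisedro].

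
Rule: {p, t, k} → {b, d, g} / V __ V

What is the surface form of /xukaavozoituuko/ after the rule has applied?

/k/ is a voiceless stop between vowels /u/ and /a/, so it voices to [g].
/t/ is a voiceless stop between vowels /i/ and /u/, so it voices to [d].
/k/ is a voiceless stop between vowels /u/ and /o/, so it voices to [g].
Surface form: [xugaavozoiduugo].

xugaavozoiduugo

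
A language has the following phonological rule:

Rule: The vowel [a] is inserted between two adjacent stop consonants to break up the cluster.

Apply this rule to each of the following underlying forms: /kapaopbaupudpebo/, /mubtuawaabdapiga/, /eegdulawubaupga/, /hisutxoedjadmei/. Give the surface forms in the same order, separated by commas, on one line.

/kapaopbaupudpebo/: /p/ and /b/ form a stop–stop cluster, so [a] is inserted between them. /d/ and /p/ form a stop–stop cluster, so [a] is inserted between them. → [kapaopabaupudapebo].
/mubtuawaabdapiga/: /b/ and /t/ form a stop–stop cluster, so [a] is inserted between them. /b/ and /d/ form a stop–stop cluster, so [a] is inserted between them. → [mubatuawaabadapiga].
/eegdulawubaupga/: /g/ and /d/ form a stop–stop cluster, so [a] is inserted between them. /p/ and /g/ form a stop–stop cluster, so [a] is inserted between them. → [eegadulawubaupaga].
/hisutxoedjadmei/: the rule's environment is not met; surfaces unchanged as [hisutxoedjadmei].

kapaopabaupudapebo, mubatuawaabadapiga, eegadulawubaupaga, hisutxoedjadmei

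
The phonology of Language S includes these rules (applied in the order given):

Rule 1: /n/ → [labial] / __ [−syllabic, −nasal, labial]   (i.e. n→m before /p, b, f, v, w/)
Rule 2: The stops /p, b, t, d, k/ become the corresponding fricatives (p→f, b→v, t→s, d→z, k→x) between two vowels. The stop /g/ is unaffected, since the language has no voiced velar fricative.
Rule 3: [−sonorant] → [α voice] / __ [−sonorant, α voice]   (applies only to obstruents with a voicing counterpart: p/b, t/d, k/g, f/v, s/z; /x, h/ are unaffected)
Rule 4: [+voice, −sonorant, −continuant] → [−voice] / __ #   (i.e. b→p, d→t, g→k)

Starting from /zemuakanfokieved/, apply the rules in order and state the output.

zemuaxamfoxievet

Rule 1 (nasal place assimilation): /n/ precedes the labial consonant /f/, so it assimilates in place to [m]. /zemuakanfokieved/ → zemuakamfokieved.
Rule 2 (intervocalic spirantization): /k/ is a stop between vowels /a/ and /a/, so it spirantizes to the fricative [x]. /k/ is a stop between vowels /o/ and /i/, so it spirantizes to the fricative [x]. /zemuakamfokieved/ → zemuaxamfoxieved.
Rule 3 (regressive voicing assimilation): no segment meets the environment; /zemuaxamfoxieved/ is unchanged.
Rule 4 (final devoicing): /d/ is a voiced stop in word-final position, so it devoices to [t]. /zemuaxamfoxieved/ → zemuaxamfoxievet.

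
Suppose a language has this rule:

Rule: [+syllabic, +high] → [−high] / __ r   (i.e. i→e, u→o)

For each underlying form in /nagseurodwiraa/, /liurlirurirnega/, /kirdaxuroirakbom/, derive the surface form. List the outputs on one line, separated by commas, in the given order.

nagseorodweraa, liorlerorernega, kerdaxoroerakbom

/nagseurodwiraa/: /u/ is a high vowel immediately before /r/, so it lowers to [o]. /i/ is a high vowel immediately before /r/, so it lowers to [e]. → [nagseorodweraa].
/liurlirurirnega/: /u/ is a high vowel immediately before /r/, so it lowers to [o]. /i/ is a high vowel immediately before /r/, so it lowers to [e]. /u/ is a high vowel immediately before /r/, so it lowers to [o]. /i/ is a high vowel immediately before /r/, so it lowers to [e]. → [liorlerorernega].
/kirdaxuroirakbom/: /i/ is a high vowel immediately before /r/, so it lowers to [e]. /u/ is a high vowel immediately before /r/, so it lowers to [o]. /i/ is a high vowel immediately before /r/, so it lowers to [e]. → [kerdaxoroerakbom].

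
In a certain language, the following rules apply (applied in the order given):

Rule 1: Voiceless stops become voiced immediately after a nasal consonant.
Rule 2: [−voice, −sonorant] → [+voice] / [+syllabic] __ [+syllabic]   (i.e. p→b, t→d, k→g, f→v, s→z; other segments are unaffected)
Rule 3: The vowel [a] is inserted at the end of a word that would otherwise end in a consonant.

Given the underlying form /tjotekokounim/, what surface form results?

Rule 1 (post-nasal voicing): no segment meets the environment; /tjotekokounim/ is unchanged.
Rule 2 (intervocalic voicing): /t/ is a voiceless obstruent between vowels /o/ and /e/, so it voices to [d]. /k/ is a voiceless obstruent between vowels /e/ and /o/, so it voices to [g]. /k/ is a voiceless obstruent between vowels /o/ and /o/, so it voices to [g]. /tjotekokounim/ → tjodegogounim.
Rule 3 (final a-epenthesis): the form ends in the consonant /m/, so [a] is inserted word-finally. /tjodegogounim/ → tjodegogounima.

tjodegogounima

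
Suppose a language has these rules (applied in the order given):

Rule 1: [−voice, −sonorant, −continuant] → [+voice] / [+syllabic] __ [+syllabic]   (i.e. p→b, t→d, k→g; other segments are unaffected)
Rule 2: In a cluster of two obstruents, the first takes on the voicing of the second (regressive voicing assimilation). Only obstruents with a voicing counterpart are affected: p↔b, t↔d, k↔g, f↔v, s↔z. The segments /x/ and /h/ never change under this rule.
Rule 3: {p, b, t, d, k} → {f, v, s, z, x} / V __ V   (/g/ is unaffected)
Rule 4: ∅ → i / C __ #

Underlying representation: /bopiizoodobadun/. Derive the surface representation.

Rule 1 (intervocalic voicing): /p/ is a voiceless stop between vowels /o/ and /i/, so it voices to [b]. /bopiizoodobadun/ → bobiizoodobadun.
Rule 2 (regressive voicing assimilation): no segment meets the environment; /bobiizoodobadun/ is unchanged.
Rule 3 (intervocalic spirantization): /b/ is a stop between vowels /o/ and /i/, so it spirantizes to the fricative [v]. /d/ is a stop between vowels /o/ and /o/, so it spirantizes to the fricative [z]. /b/ is a stop between vowels /o/ and /a/, so it spirantizes to the fricative [v]. /d/ is a stop between vowels /a/ and /u/, so it spirantizes to the fricative [z]. /bobiizoodobadun/ → boviizoozovazun.
Rule 4 (final i-epenthesis): the form ends in the consonant /n/, so [i] is inserted word-finally. /boviizoozovazun/ → boviizoozovazuni.

boviizoozovazuni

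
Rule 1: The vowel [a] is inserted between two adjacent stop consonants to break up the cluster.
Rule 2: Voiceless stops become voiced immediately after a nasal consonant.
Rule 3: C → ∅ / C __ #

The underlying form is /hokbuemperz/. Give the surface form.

hokabuember

Rule 1 (stop-cluster a-epenthesis): /k/ and /b/ form a stop–stop cluster, so [a] is inserted between them. /hokbuemperz/ → hokabuemperz.
Rule 2 (post-nasal voicing): /p/ is a voiceless stop immediately after the nasal /m/, so it voices to [b]. /hokabuemperz/ → hokabuemberz.
Rule 3 (final cluster simplification): /z/ is the second consonant of a word-final cluster /rz/, so it deletes. /hokabuemberz/ → hokabuember.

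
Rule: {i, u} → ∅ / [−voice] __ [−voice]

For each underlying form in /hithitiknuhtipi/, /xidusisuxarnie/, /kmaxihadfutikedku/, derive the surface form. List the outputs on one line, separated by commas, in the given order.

hthtknuhtpi, xidussxarnie, kmaxhadftkedku

/hithitiknuhtipi/: /i/ is a high vowel flanked by voiceless consonants /h/ and /t/, so it deletes. /i/ is a high vowel flanked by voiceless consonants /h/ and /t/, so it deletes. /i/ is a high vowel flanked by voiceless consonants /t/ and /k/, so it deletes. /i/ is a high vowel flanked by voiceless consonants /t/ and /p/, so it deletes. → [hthtknuhtpi].
/xidusisuxarnie/: /i/ is a high vowel flanked by voiceless consonants /s/ and /s/, so it deletes. /u/ is a high vowel flanked by voiceless consonants /s/ and /x/, so it deletes. → [xidussxarnie].
/kmaxihadfutikedku/: /i/ is a high vowel flanked by voiceless consonants /x/ and /h/, so it deletes. /u/ is a high vowel flanked by voiceless consonants /f/ and /t/, so it deletes. /i/ is a high vowel flanked by voiceless consonants /t/ and /k/, so it deletes. → [kmaxhadftkedku].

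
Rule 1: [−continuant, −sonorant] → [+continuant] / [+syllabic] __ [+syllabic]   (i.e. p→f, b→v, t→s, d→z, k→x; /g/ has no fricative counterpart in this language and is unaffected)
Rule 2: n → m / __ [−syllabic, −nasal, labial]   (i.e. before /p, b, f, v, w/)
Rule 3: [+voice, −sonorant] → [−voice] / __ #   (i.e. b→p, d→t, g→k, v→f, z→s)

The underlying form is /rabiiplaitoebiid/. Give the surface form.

raviiplaisoeviit

Rule 1 (intervocalic spirantization): /b/ is a stop between vowels /a/ and /i/, so it spirantizes to the fricative [v]. /t/ is a stop between vowels /i/ and /o/, so it spirantizes to the fricative [s]. /b/ is a stop between vowels /e/ and /i/, so it spirantizes to the fricative [v]. /rabiiplaitoebiid/ → raviiplaisoeviid.
Rule 2 (nasal place assimilation): no segment meets the environment; /raviiplaisoeviid/ is unchanged.
Rule 3 (final devoicing): /d/ is a voiced obstruent in word-final position, so it devoices to [t]. /raviiplaisoeviid/ → raviiplaisoeviit.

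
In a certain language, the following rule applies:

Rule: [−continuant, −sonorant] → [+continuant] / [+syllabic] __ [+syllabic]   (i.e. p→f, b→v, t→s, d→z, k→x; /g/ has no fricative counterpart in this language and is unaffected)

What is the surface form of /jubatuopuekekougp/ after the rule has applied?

juvasuofuexexougp

Scanning /jubatuopuekekougp/: /b/ is a stop between vowels /u/ and /a/, so it spirantizes to the fricative [v]; /t/ is a stop between vowels /a/ and /u/, so it spirantizes to the fricative [s]; /p/ is a stop between vowels /o/ and /u/, so it spirantizes to the fricative [f]; /k/ is a stop between vowels /e/ and /e/, so it spirantizes to the fricative [x]; /k/ is a stop between vowels /e/ and /o/, so it spirantizes to the fricative [x]; /p/ at position 17 is not in the conditioning environment.
Result: [juvasuofuexexougp].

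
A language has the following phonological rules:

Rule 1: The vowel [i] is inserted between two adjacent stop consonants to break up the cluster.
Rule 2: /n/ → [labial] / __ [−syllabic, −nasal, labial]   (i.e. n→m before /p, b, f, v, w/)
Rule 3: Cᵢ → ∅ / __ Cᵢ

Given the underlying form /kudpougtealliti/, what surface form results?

kudipougitealiti

Rule 1 (stop-cluster i-epenthesis): /d/ and /p/ form a stop–stop cluster, so [i] is inserted between them. /g/ and /t/ form a stop–stop cluster, so [i] is inserted between them. /kudpougtealliti/ → kudipougitealliti.
Rule 2 (nasal place assimilation): no segment meets the environment; /kudipougitealliti/ is unchanged.
Rule 3 (degemination): /ll/ is a geminate; the first /l/ deletes. /kudipougitealliti/ → kudipougitealiti.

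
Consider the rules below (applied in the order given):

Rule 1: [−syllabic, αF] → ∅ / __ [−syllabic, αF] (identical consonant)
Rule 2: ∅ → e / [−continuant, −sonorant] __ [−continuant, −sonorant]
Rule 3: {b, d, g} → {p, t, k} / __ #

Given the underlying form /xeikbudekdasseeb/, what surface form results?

xeikebudekedaseep

Rule 1 (degemination): /ss/ is a geminate; the first /s/ deletes. /xeikbudekdasseeb/ → xeikbudekdaseeb.
Rule 2 (stop-cluster e-epenthesis): /k/ and /b/ form a stop–stop cluster, so [e] is inserted between them. /k/ and /d/ form a stop–stop cluster, so [e] is inserted between them. /xeikbudekdaseeb/ → xeikebudekedaseeb.
Rule 3 (final devoicing): /b/ is a voiced stop in word-final position, so it devoices to [p]. /xeikebudekedaseeb/ → xeikebudekedaseep.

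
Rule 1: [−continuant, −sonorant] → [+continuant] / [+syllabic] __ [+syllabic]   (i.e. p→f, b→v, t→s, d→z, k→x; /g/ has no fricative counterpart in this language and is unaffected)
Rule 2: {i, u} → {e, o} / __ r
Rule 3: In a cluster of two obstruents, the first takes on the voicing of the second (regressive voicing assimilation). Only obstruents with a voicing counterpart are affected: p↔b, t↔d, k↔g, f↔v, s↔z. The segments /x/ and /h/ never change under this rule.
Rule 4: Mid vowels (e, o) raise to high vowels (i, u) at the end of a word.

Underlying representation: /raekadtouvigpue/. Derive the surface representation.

Rule 1 (intervocalic spirantization): /k/ is a stop between vowels /e/ and /a/, so it spirantizes to the fricative [x]. /raekadtouvigpue/ → raexadtouvigpue.
Rule 2 (pre-rhotic lowering): no segment meets the environment; /raexadtouvigpue/ is unchanged.
Rule 3 (regressive voicing assimilation): /d/ precedes the voiceless obstruent /t/, so it devoices to [t] by assimilation. /g/ precedes the voiceless obstruent /p/, so it devoices to [k] by assimilation. /raexadtouvigpue/ → raexattouvikpue.
Rule 4 (final vowel raising): /e/ is a mid vowel in word-final position, so it raises to [i]. /raexattouvikpue/ → raexattouvikpui.

raexattouvikpui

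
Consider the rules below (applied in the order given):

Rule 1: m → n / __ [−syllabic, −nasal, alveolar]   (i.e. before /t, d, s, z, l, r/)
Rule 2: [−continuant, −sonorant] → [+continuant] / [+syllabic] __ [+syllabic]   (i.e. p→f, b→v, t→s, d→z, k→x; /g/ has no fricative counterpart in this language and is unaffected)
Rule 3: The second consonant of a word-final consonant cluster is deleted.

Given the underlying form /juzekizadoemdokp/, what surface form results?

juzexizazoendok

Rule 1 (nasal place assimilation): /m/ precedes the alveolar consonant /d/, so it assimilates in place to [n]. /juzekizadoemdokp/ → juzekizadoendokp.
Rule 2 (intervocalic spirantization): /k/ is a stop between vowels /e/ and /i/, so it spirantizes to the fricative [x]. /d/ is a stop between vowels /a/ and /o/, so it spirantizes to the fricative [z]. /juzekizadoendokp/ → juzexizazoendokp.
Rule 3 (final cluster simplification): /p/ is the second consonant of a word-final cluster /kp/, so it deletes. /juzexizazoendokp/ → juzexizazoendok.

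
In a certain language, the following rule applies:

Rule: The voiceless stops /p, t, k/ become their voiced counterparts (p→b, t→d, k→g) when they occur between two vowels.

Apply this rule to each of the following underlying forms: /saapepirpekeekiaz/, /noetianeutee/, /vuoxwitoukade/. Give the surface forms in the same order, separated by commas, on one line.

/saapepirpekeekiaz/: /p/ is a voiceless stop between vowels /a/ and /e/, so it voices to [b]. /p/ is a voiceless stop between vowels /e/ and /i/, so it voices to [b]. /k/ is a voiceless stop between vowels /e/ and /e/, so it voices to [g]. /k/ is a voiceless stop between vowels /e/ and /i/, so it voices to [g]. → [saabebirpegeegiaz].
/noetianeutee/: /t/ is a voiceless stop between vowels /e/ and /i/, so it voices to [d]. /t/ is a voiceless stop between vowels /u/ and /e/, so it voices to [d]. → [noedianeudee].
/vuoxwitoukade/: /t/ is a voiceless stop between vowels /i/ and /o/, so it voices to [d]. /k/ is a voiceless stop between vowels /u/ and /a/, so it voices to [g]. → [vuoxwidougade].

saabebirpegeegiaz, noedianeudee, vuoxwidougade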